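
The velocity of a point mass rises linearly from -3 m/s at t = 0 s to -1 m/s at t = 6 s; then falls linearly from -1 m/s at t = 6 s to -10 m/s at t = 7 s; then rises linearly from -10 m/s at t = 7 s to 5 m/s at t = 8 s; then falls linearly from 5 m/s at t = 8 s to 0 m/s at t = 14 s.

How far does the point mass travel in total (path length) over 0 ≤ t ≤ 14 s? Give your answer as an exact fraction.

110/3 m

Distance (not displacement) is the total path length: add the absolute areas under v-t.
0–6 s: |½(-3 + -1)(6)| = 12 m
6–7 s: |½(-1 + -10)(1)| = 5.5 m
7–8 s: v = 0 at t = 23/3 s; triangle areas 10/3 + 5/6 = 25/6 m
8–14 s: |½(5 + 0)(6)| = 15 m
Total distance = 110/3 m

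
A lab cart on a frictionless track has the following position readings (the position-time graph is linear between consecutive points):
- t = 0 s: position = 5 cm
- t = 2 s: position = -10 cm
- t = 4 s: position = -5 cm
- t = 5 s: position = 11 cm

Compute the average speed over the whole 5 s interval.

Average speed = (total path length)/(elapsed time); on a piecewise-linear x-t graph the path length is Σ|Δx|.
0–2 s: |Δx| = |-10 − 5| = 15 cm
2–4 s: |Δx| = |-5 − -10| = 5 cm
4–5 s: |Δx| = |11 − -5| = 16 cm
Total path = 36 cm; average speed = 36/5 = 7.2 cm/s.

7.2 cm/s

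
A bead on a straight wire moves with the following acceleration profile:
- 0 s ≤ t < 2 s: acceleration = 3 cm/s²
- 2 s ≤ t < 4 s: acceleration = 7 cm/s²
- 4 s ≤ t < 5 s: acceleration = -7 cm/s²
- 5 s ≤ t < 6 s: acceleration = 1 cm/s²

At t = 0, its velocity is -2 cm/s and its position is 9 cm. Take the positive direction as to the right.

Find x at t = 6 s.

59 cm

On each constant-a segment, Δv = aΔt and Δx = v₀Δt + ½aΔt²; chain segment to segment.
0–2 s: v starts -2 cm/s; Δx = -2·2 + ½·3·2² = 2 cm; v ends 4 cm/s.
2–4 s: v starts 4 cm/s; Δx = 4·2 + ½·7·2² = 22 cm; v ends 18 cm/s.
4–5 s: v starts 18 cm/s; Δx = 18·1 + ½·-7·1² = 14.5 cm; v ends 11 cm/s.
5–6 s: v starts 11 cm/s; Δx = 11·1 + ½·1·1² = 11.5 cm; v ends 12 cm/s.
x(6) = 9 + Σ Δx = 59 cm.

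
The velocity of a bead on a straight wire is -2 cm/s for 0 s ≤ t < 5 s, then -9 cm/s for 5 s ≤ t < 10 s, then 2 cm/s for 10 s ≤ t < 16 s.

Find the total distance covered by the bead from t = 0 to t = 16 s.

Total distance travelled is ∫|v| dt — sum the magnitudes of each area piece.
0–5 s: |-2| × 5 = 10 cm
5–10 s: |-9| × 5 = 45 cm
10–16 s: |2| × 6 = 12 cm
Total distance = 67 cm

67 cm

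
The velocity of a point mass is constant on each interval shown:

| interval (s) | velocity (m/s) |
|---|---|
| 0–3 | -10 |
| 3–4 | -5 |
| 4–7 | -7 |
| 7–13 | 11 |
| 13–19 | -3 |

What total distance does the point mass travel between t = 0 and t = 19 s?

140 m

Distance (not displacement) is the total path length: add the absolute areas under v-t.
0–3 s: |-10| × 3 = 30 m
3–4 s: |-5| × 1 = 5 m
4–7 s: |-7| × 3 = 21 m
7–13 s: |11| × 6 = 66 m
13–19 s: |-3| × 6 = 18 m
Total distance = 140 m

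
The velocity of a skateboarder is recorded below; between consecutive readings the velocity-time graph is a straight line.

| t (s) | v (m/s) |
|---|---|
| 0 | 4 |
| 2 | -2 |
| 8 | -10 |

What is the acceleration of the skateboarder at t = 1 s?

-3 m/s²

Acceleration is the slope of the v-t graph on 0–2 s: (-2 − 4)/(2 − 0) = -3 m/s².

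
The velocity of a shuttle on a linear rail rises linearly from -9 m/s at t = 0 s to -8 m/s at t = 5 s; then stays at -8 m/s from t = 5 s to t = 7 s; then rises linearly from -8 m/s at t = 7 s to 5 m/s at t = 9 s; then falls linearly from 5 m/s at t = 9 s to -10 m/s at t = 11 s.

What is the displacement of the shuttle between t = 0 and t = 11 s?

Net displacement equals the area under the velocity-time graph (areas below the axis count negative).
0–5 s: ½(-9 + -8)(5) = -42.5 m
5–7 s: -8 × 2 = -16 m
7–9 s: ½(-8 + 5)(2) = -3 m
9–11 s: ½(5 + -10)(2) = -5 m
Net displacement = -66.5 m

-66.5 m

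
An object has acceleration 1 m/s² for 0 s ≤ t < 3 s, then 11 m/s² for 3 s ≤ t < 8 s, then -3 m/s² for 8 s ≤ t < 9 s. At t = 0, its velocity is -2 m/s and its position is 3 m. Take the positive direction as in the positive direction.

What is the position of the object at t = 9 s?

On each constant-a segment, Δv = aΔt and Δx = v₀Δt + ½aΔt²; chain segment to segment.
0–3 s: v starts -2 m/s; Δx = -2·3 + ½·1·3² = -1.5 m; v ends 1 m/s.
3–8 s: v starts 1 m/s; Δx = 1·5 + ½·11·5² = 142.5 m; v ends 56 m/s.
8–9 s: v starts 56 m/s; Δx = 56·1 + ½·-3·1² = 54.5 m; v ends 53 m/s.
x(9) = 3 + Σ Δx = 198.5 m.

198.5 m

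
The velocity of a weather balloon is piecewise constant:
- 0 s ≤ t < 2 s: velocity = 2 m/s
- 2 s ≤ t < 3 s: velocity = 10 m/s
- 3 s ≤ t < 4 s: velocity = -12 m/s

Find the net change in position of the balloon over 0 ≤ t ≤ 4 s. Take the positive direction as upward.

Net displacement equals the area under the velocity-time graph (areas below the axis count negative).
0–2 s: 2 × 2 = 4 m
2–3 s: 10 × 1 = 10 m
3–4 s: -12 × 1 = -12 m
Net displacement = 2 m

2 m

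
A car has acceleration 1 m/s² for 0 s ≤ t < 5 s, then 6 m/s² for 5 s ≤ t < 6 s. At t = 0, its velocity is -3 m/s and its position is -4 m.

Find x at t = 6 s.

-1.5 m

On each constant-a segment, Δv = aΔt and Δx = v₀Δt + ½aΔt²; chain segment to segment.
0–5 s: v starts -3 m/s; Δx = -3·5 + ½·1·5² = -2.5 m; v ends 2 m/s.
5–6 s: v starts 2 m/s; Δx = 2·1 + ½·6·1² = 5 m; v ends 8 m/s.
x(6) = -4 + Σ Δx = -1.5 m.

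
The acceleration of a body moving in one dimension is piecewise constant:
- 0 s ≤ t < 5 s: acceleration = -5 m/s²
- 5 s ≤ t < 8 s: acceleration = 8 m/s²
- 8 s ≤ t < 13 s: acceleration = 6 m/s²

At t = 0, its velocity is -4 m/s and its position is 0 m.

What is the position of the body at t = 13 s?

-83.5 m

On each constant-a segment, Δv = aΔt and Δx = v₀Δt + ½aΔt²; chain segment to segment.
0–5 s: v starts -4 m/s; Δx = -4·5 + ½·-5·5² = -82.5 m; v ends -29 m/s.
5–8 s: v starts -29 m/s; Δx = -29·3 + ½·8·3² = -51 m; v ends -5 m/s.
8–13 s: v starts -5 m/s; Δx = -5·5 + ½·6·5² = 50 m; v ends 25 m/s.
x(13) = 0 + Σ Δx = -83.5 m.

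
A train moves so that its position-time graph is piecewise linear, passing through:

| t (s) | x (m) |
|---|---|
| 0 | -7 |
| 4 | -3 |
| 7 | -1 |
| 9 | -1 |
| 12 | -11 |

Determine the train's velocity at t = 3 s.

Velocity is the slope of the x-t graph on 0–4 s: (-3 − -7)/(4 − 0) = 1 m/s.

1 m/s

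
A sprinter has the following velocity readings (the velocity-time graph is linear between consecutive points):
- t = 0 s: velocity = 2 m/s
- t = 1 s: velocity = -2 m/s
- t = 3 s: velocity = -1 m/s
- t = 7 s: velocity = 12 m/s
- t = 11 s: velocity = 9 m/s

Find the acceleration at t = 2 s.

0.5 m/s²

Acceleration is the slope of the v-t graph on 1–3 s: (-1 − -2)/(3 − 1) = 0.5 m/s².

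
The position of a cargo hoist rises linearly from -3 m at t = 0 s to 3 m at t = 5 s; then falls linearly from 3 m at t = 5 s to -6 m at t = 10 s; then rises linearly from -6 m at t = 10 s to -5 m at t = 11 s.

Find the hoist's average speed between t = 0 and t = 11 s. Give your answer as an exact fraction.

Average speed = (total path length)/(elapsed time); on a piecewise-linear x-t graph the path length is Σ|Δx|.
0–5 s: |Δx| = |3 − -3| = 6 m
5–10 s: |Δx| = |-6 − 3| = 9 m
10–11 s: |Δx| = |-5 − -6| = 1 m
Total path = 16 m; average speed = 16/11 = 16/11 m/s.

16/11 m/s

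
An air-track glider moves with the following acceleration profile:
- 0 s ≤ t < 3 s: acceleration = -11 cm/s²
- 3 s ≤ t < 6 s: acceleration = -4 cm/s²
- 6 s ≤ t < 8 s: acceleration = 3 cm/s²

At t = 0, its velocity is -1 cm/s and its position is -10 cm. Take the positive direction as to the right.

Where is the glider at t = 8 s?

On each constant-a segment, Δv = aΔt and Δx = v₀Δt + ½aΔt²; chain segment to segment.
0–3 s: v starts -1 cm/s; Δx = -1·3 + ½·-11·3² = -52.5 cm; v ends -34 cm/s.
3–6 s: v starts -34 cm/s; Δx = -34·3 + ½·-4·3² = -120 cm; v ends -46 cm/s.
6–8 s: v starts -46 cm/s; Δx = -46·2 + ½·3·2² = -86 cm; v ends -40 cm/s.
x(8) = -10 + Σ Δx = -268.5 cm.

-268.5 cm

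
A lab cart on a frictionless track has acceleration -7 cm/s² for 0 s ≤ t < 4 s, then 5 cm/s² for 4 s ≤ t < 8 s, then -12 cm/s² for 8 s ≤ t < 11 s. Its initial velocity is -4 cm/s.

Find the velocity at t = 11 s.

Δv equals the area under the a-t graph; then v = v₀ + Δv.
0–4 s: -7 × 4 = -28 cm/s
4–8 s: 5 × 4 = 20 cm/s
8–11 s: -12 × 3 = -36 cm/s
Δv = -44 cm/s, so v(11) = -4 + (-44) = -48 cm/s.

-48 cm/s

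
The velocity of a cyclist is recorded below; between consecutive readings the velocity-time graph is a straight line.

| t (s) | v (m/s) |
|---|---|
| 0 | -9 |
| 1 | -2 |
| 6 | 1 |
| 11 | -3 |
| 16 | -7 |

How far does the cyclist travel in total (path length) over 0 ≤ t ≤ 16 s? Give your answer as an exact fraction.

Distance (not displacement) is the total path length: add the absolute areas under v-t.
0–1 s: |½(-9 + -2)(1)| = 5.5 m
1–6 s: v = 0 at t = 13/3 s; triangle areas 10/3 + 5/6 = 25/6 m
6–11 s: v = 0 at t = 7.25 s; triangle areas 0.625 + 5.625 = 6.25 m
11–16 s: |½(-3 + -7)(5)| = 25 m
Total distance = 491/12 m

491/12 m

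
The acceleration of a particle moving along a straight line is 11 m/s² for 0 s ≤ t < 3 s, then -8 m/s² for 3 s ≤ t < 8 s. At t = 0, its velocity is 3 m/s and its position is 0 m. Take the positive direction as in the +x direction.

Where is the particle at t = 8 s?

On each constant-a segment, Δv = aΔt and Δx = v₀Δt + ½aΔt²; chain segment to segment.
0–3 s: v starts 3 m/s; Δx = 3·3 + ½·11·3² = 58.5 m; v ends 36 m/s.
3–8 s: v starts 36 m/s; Δx = 36·5 + ½·-8·5² = 80 m; v ends -4 m/s.
x(8) = 0 + Σ Δx = 138.5 m.

138.5 m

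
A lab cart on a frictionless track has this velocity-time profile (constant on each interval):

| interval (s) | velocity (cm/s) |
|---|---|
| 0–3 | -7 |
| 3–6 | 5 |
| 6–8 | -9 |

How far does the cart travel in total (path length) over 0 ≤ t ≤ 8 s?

54 cm

Total distance travelled is ∫|v| dt — sum the magnitudes of each area piece.
0–3 s: |-7| × 3 = 21 cm
3–6 s: |5| × 3 = 15 cm
6–8 s: |-9| × 2 = 18 cm
Total distance = 54 cm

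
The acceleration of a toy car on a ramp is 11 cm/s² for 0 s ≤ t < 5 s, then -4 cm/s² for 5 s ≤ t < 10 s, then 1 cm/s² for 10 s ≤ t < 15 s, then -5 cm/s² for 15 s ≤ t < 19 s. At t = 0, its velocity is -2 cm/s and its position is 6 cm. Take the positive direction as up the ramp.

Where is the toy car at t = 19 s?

638 cm

On each constant-a segment, Δv = aΔt and Δx = v₀Δt + ½aΔt²; chain segment to segment.
0–5 s: v starts -2 cm/s; Δx = -2·5 + ½·11·5² = 127.5 cm; v ends 53 cm/s.
5–10 s: v starts 53 cm/s; Δx = 53·5 + ½·-4·5² = 215 cm; v ends 33 cm/s.
10–15 s: v starts 33 cm/s; Δx = 33·5 + ½·1·5² = 177.5 cm; v ends 38 cm/s.
15–19 s: v starts 38 cm/s; Δx = 38·4 + ½·-5·4² = 112 cm; v ends 18 cm/s.
x(19) = 6 + Σ Δx = 638 cm.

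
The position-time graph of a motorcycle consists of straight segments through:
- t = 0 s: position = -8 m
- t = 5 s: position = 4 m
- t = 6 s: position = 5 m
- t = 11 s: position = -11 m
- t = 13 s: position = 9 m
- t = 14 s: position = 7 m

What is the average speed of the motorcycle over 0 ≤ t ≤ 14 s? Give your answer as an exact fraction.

51/14 m/s

Average speed = (total path length)/(elapsed time); on a piecewise-linear x-t graph the path length is Σ|Δx|.
0–5 s: |Δx| = |4 − -8| = 12 m
5–6 s: |Δx| = |5 − 4| = 1 m
6–11 s: |Δx| = |-11 − 5| = 16 m
11–13 s: |Δx| = |9 − -11| = 20 m
13–14 s: |Δx| = |7 − 9| = 2 m
Total path = 51 m; average speed = 51/14 = 51/14 m/s.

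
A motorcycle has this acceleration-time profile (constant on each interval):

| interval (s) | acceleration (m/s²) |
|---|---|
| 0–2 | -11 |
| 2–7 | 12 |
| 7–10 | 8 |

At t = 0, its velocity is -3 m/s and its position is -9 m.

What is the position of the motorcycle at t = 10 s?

On each constant-a segment, Δv = aΔt and Δx = v₀Δt + ½aΔt²; chain segment to segment.
0–2 s: v starts -3 m/s; Δx = -3·2 + ½·-11·2² = -28 m; v ends -25 m/s.
2–7 s: v starts -25 m/s; Δx = -25·5 + ½·12·5² = 25 m; v ends 35 m/s.
7–10 s: v starts 35 m/s; Δx = 35·3 + ½·8·3² = 141 m; v ends 59 m/s.
x(10) = -9 + Σ Δx = 129 m.

129 m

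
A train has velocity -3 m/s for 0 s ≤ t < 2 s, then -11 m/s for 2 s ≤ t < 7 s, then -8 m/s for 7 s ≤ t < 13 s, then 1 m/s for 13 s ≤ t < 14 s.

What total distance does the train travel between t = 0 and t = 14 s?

Distance (not displacement) is the total path length: add the absolute areas under v-t.
0–2 s: |-3| × 2 = 6 m
2–7 s: |-11| × 5 = 55 m
7–13 s: |-8| × 6 = 48 m
13–14 s: |1| × 1 = 1 m
Total distance = 110 m

110 m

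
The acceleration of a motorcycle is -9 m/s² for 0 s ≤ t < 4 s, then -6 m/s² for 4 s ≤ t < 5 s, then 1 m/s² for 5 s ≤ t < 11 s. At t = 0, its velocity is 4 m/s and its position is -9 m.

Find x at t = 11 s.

On each constant-a segment, Δv = aΔt and Δx = v₀Δt + ½aΔt²; chain segment to segment.
0–4 s: v starts 4 m/s; Δx = 4·4 + ½·-9·4² = -56 m; v ends -32 m/s.
4–5 s: v starts -32 m/s; Δx = -32·1 + ½·-6·1² = -35 m; v ends -38 m/s.
5–11 s: v starts -38 m/s; Δx = -38·6 + ½·1·6² = -210 m; v ends -32 m/s.
x(11) = -9 + Σ Δx = -310 m.

-310 m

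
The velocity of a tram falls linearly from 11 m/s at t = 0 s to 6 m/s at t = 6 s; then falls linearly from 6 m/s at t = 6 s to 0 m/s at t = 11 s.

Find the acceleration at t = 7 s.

-1.2 m/s²

Acceleration is the slope of the v-t graph on 6–11 s: (0 − 6)/(11 − 6) = -1.2 m/s².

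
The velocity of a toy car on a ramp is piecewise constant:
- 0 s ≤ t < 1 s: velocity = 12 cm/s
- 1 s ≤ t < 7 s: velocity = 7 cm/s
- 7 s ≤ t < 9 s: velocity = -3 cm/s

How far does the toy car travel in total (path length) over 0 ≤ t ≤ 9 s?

Distance (not displacement) is the total path length: add the absolute areas under v-t.
0–1 s: |12| × 1 = 12 cm
1–7 s: |7| × 6 = 42 cm
7–9 s: |-3| × 2 = 6 cm
Total distance = 60 cm

60 cm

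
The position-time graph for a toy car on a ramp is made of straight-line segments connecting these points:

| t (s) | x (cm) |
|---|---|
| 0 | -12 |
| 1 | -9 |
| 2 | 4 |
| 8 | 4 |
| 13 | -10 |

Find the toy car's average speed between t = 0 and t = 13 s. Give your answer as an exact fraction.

Average speed = (total path length)/(elapsed time); on a piecewise-linear x-t graph the path length is Σ|Δx|.
0–1 s: |Δx| = |-9 − -12| = 3 cm
1–2 s: |Δx| = |4 − -9| = 13 cm
2–8 s: |Δx| = |4 − 4| = 0 cm
8–13 s: |Δx| = |-10 − 4| = 14 cm
Total path = 30 cm; average speed = 30/13 = 30/13 cm/s.

30/13 cm/s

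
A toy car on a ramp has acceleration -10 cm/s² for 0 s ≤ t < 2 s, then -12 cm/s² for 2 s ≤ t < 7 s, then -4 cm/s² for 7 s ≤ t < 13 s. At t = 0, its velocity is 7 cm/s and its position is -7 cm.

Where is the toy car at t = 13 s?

-738 cm

On each constant-a segment, Δv = aΔt and Δx = v₀Δt + ½aΔt²; chain segment to segment.
0–2 s: v starts 7 cm/s; Δx = 7·2 + ½·-10·2² = -6 cm; v ends -13 cm/s.
2–7 s: v starts -13 cm/s; Δx = -13·5 + ½·-12·5² = -215 cm; v ends -73 cm/s.
7–13 s: v starts -73 cm/s; Δx = -73·6 + ½·-4·6² = -510 cm; v ends -97 cm/s.
x(13) = -7 + Σ Δx = -738 cm.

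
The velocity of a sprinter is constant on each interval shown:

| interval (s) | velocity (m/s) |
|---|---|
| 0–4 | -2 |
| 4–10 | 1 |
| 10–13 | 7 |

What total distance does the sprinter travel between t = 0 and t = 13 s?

Total distance travelled is ∫|v| dt — sum the magnitudes of each area piece.
0–4 s: |-2| × 4 = 8 m
4–10 s: |1| × 6 = 6 m
10–13 s: |7| × 3 = 21 m
Total distance = 35 m

35 m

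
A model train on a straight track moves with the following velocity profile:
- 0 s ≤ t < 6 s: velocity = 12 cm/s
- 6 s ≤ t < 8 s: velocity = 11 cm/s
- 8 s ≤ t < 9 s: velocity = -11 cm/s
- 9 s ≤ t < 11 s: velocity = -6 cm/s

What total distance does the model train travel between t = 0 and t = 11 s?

Distance (not displacement) is the total path length: add the absolute areas under v-t.
0–6 s: |12| × 6 = 72 cm
6–8 s: |11| × 2 = 22 cm
8–9 s: |-11| × 1 = 11 cm
9–11 s: |-6| × 2 = 12 cm
Total distance = 117 cm

117 cm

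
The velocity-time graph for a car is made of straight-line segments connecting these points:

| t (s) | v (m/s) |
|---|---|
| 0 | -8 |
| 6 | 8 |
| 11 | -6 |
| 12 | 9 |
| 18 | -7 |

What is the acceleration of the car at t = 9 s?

-2.8 m/s²

Acceleration is the slope of the v-t graph on 6–11 s: (-6 − 8)/(11 − 6) = -2.8 m/s².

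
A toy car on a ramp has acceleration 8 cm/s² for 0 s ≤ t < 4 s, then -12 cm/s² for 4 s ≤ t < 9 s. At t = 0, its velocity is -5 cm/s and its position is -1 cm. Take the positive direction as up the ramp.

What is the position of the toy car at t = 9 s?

On each constant-a segment, Δv = aΔt and Δx = v₀Δt + ½aΔt²; chain segment to segment.
0–4 s: v starts -5 cm/s; Δx = -5·4 + ½·8·4² = 44 cm; v ends 27 cm/s.
4–9 s: v starts 27 cm/s; Δx = 27·5 + ½·-12·5² = -15 cm; v ends -33 cm/s.
x(9) = -1 + Σ Δx = 28 cm.

28 cm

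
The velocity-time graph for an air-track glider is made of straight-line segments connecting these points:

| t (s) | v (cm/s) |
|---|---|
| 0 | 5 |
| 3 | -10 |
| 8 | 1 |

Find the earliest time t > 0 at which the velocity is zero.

t = 1 s

v changes sign on 0–3 s (from 5 to -10); the graph is linear there, so v = 0 at t = 0 + (-5)·(3 − 0)/(-10 − 5) = 1 s.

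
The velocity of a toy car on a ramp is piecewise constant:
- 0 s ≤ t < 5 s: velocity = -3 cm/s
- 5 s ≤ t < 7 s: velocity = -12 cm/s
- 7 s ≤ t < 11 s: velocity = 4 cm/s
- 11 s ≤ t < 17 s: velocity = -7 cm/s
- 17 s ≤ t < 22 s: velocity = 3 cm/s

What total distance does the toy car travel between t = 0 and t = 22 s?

112 cm

Distance (not displacement) is the total path length: add the absolute areas under v-t.
0–5 s: |-3| × 5 = 15 cm
5–7 s: |-12| × 2 = 24 cm
7–11 s: |4| × 4 = 16 cm
11–17 s: |-7| × 6 = 42 cm
17–22 s: |3| × 5 = 15 cm
Total distance = 112 cm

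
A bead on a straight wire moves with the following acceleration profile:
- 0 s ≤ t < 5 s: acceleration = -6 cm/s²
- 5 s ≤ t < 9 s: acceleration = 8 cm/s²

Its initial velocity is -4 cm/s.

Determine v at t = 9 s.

Δv equals the area under the a-t graph; then v = v₀ + Δv.
0–5 s: -6 × 5 = -30 cm/s
5–9 s: 8 × 4 = 32 cm/s
Δv = 2 cm/s, so v(9) = -4 + (2) = -2 cm/s.

-2 cm/s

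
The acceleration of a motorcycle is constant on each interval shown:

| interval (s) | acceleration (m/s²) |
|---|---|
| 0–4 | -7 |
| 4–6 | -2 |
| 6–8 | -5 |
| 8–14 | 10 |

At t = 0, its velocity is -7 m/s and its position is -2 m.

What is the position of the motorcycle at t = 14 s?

-362 m

On each constant-a segment, Δv = aΔt and Δx = v₀Δt + ½aΔt²; chain segment to segment.
0–4 s: v starts -7 m/s; Δx = -7·4 + ½·-7·4² = -84 m; v ends -35 m/s.
4–6 s: v starts -35 m/s; Δx = -35·2 + ½·-2·2² = -74 m; v ends -39 m/s.
6–8 s: v starts -39 m/s; Δx = -39·2 + ½·-5·2² = -88 m; v ends -49 m/s.
8–14 s: v starts -49 m/s; Δx = -49·6 + ½·10·6² = -114 m; v ends 11 m/s.
x(14) = -2 + Σ Δx = -362 m.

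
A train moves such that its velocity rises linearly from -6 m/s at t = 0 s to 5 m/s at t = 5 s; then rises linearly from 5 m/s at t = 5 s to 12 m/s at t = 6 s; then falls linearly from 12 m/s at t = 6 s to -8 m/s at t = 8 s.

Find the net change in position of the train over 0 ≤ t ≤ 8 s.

Net displacement equals the area under the velocity-time graph (areas below the axis count negative).
0–5 s: ½(-6 + 5)(5) = -2.5 m
5–6 s: ½(5 + 12)(1) = 8.5 m
6–8 s: ½(12 + -8)(2) = 4 m
Net displacement = 10 m

10 m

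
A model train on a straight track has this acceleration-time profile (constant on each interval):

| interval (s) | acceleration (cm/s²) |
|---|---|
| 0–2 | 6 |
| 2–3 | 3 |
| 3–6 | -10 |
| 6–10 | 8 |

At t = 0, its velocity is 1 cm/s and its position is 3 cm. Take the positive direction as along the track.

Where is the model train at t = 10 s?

On each constant-a segment, Δv = aΔt and Δx = v₀Δt + ½aΔt²; chain segment to segment.
0–2 s: v starts 1 cm/s; Δx = 1·2 + ½·6·2² = 14 cm; v ends 13 cm/s.
2–3 s: v starts 13 cm/s; Δx = 13·1 + ½·3·1² = 14.5 cm; v ends 16 cm/s.
3–6 s: v starts 16 cm/s; Δx = 16·3 + ½·-10·3² = 3 cm; v ends -14 cm/s.
6–10 s: v starts -14 cm/s; Δx = -14·4 + ½·8·4² = 8 cm; v ends 18 cm/s.
x(10) = 3 + Σ Δx = 42.5 cm.

42.5 cm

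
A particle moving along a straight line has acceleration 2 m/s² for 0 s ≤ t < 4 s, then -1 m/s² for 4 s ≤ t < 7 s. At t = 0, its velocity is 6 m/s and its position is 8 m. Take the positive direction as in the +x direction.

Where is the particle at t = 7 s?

On each constant-a segment, Δv = aΔt and Δx = v₀Δt + ½aΔt²; chain segment to segment.
0–4 s: v starts 6 m/s; Δx = 6·4 + ½·2·4² = 40 m; v ends 14 m/s.
4–7 s: v starts 14 m/s; Δx = 14·3 + ½·-1·3² = 37.5 m; v ends 11 m/s.
x(7) = 8 + Σ Δx = 85.5 m.

85.5 m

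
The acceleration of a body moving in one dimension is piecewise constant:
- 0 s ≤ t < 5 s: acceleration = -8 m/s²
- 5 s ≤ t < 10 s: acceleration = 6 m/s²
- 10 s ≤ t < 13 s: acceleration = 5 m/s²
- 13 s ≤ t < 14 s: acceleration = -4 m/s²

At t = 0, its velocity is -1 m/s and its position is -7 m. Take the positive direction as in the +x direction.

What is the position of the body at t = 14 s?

On each constant-a segment, Δv = aΔt and Δx = v₀Δt + ½aΔt²; chain segment to segment.
0–5 s: v starts -1 m/s; Δx = -1·5 + ½·-8·5² = -105 m; v ends -41 m/s.
5–10 s: v starts -41 m/s; Δx = -41·5 + ½·6·5² = -130 m; v ends -11 m/s.
10–13 s: v starts -11 m/s; Δx = -11·3 + ½·5·3² = -10.5 m; v ends 4 m/s.
13–14 s: v starts 4 m/s; Δx = 4·1 + ½·-4·1² = 2 m; v ends 0 m/s.
x(14) = -7 + Σ Δx = -250.5 m.

-250.5 m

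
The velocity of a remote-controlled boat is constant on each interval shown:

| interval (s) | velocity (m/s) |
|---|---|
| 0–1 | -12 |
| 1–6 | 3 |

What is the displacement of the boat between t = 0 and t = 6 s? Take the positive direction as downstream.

3 m

Net displacement equals the area under the velocity-time graph (areas below the axis count negative).
0–1 s: -12 × 1 = -12 m
1–6 s: 3 × 5 = 15 m
Net displacement = 3 m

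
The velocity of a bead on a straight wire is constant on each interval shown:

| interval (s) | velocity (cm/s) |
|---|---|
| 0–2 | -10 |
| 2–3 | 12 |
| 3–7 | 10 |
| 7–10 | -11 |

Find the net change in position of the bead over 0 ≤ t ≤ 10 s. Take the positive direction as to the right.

Net displacement equals the area under the velocity-time graph (areas below the axis count negative).
0–2 s: -10 × 2 = -20 cm
2–3 s: 12 × 1 = 12 cm
3–7 s: 10 × 4 = 40 cm
7–10 s: -11 × 3 = -33 cm
Net displacement = -1 cm

-1 cm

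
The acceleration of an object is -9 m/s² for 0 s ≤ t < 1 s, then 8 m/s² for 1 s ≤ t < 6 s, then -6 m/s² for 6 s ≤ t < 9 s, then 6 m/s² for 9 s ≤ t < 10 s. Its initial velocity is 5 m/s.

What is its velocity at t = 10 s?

24 m/s

Δv equals the area under the a-t graph; then v = v₀ + Δv.
0–1 s: -9 × 1 = -9 m/s
1–6 s: 8 × 5 = 40 m/s
6–9 s: -6 × 3 = -18 m/s
9–10 s: 6 × 1 = 6 m/s
Δv = 19 m/s, so v(10) = 5 + (19) = 24 m/s.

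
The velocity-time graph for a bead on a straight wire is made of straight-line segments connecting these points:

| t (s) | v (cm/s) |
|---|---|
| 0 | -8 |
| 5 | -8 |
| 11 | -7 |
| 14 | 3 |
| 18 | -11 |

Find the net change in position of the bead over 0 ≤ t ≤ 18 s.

Displacement is the signed area under the v-t curve.
0–5 s: -8 × 5 = -40 cm
5–11 s: ½(-8 + -7)(6) = -45 cm
11–14 s: ½(-7 + 3)(3) = -6 cm
14–18 s: ½(3 + -11)(4) = -16 cm
Net displacement = -107 cm

-107 cm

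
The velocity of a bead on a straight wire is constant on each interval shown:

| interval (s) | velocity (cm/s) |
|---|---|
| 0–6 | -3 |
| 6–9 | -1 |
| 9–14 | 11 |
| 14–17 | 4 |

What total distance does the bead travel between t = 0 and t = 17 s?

88 cm

Distance (not displacement) is the total path length: add the absolute areas under v-t.
0–6 s: |-3| × 6 = 18 cm
6–9 s: |-1| × 3 = 3 cm
9–14 s: |11| × 5 = 55 cm
14–17 s: |4| × 3 = 12 cm
Total distance = 88 cm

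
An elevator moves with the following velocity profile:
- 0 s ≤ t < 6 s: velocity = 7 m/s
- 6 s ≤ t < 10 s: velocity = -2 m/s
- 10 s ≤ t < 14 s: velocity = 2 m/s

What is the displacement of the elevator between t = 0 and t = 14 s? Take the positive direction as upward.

42 m

Displacement is the signed area under the v-t curve.
0–6 s: 7 × 6 = 42 m
6–10 s: -2 × 4 = -8 m
10–14 s: 2 × 4 = 8 m
Net displacement = 42 m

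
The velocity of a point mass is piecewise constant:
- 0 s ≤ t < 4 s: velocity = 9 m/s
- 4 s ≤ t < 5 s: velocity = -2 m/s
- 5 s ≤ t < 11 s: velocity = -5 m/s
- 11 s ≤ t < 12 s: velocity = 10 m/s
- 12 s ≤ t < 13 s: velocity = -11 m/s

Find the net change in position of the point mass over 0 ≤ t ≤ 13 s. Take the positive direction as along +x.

Net displacement equals the area under the velocity-time graph (areas below the axis count negative).
0–4 s: 9 × 4 = 36 m
4–5 s: -2 × 1 = -2 m
5–11 s: -5 × 6 = -30 m
11–12 s: 10 × 1 = 10 m
12–13 s: -11 × 1 = -11 m
Net displacement = 3 m

3 m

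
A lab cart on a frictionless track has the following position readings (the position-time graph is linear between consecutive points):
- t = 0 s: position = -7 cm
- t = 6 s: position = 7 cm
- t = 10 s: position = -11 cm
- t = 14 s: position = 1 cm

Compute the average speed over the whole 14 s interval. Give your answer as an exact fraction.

22/7 cm/s

Average speed = (total path length)/(elapsed time); on a piecewise-linear x-t graph the path length is Σ|Δx|.
0–6 s: |Δx| = |7 − -7| = 14 cm
6–10 s: |Δx| = |-11 − 7| = 18 cm
10–14 s: |Δx| = |1 − -11| = 12 cm
Total path = 44 cm; average speed = 44/14 = 22/7 cm/s.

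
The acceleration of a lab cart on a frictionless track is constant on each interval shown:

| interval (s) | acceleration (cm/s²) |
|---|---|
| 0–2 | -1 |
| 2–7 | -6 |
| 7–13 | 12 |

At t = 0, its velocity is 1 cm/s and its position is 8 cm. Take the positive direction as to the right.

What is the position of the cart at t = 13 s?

-42 cm

On each constant-a segment, Δv = aΔt and Δx = v₀Δt + ½aΔt²; chain segment to segment.
0–2 s: v starts 1 cm/s; Δx = 1·2 + ½·-1·2² = 0 cm; v ends -1 cm/s.
2–7 s: v starts -1 cm/s; Δx = -1·5 + ½·-6·5² = -80 cm; v ends -31 cm/s.
7–13 s: v starts -31 cm/s; Δx = -31·6 + ½·12·6² = 30 cm; v ends 41 cm/s.
x(13) = 8 + Σ Δx = -42 cm.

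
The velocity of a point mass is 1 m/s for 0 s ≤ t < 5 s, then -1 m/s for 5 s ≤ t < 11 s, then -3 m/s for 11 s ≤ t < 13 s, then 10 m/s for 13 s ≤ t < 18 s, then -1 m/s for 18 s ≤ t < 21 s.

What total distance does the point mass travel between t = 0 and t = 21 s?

Distance (not displacement) is the total path length: add the absolute areas under v-t.
0–5 s: |1| × 5 = 5 m
5–11 s: |-1| × 6 = 6 m
11–13 s: |-3| × 2 = 6 m
13–18 s: |10| × 5 = 50 m
18–21 s: |-1| × 3 = 3 m
Total distance = 70 m

70 m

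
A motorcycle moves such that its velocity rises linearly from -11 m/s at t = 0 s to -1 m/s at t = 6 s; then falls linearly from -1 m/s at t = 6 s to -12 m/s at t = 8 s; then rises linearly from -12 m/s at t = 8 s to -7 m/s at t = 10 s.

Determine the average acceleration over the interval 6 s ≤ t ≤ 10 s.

Average acceleration = Δv/Δt = (-7 − -1)/(10 − 6) = -1.5 m/s².

-1.5 m/s²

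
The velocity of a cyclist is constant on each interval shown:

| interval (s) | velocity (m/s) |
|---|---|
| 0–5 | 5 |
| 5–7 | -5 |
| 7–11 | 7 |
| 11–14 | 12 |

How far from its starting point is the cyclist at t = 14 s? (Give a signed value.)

Displacement is the signed area under the v-t curve.
0–5 s: 5 × 5 = 25 m
5–7 s: -5 × 2 = -10 m
7–11 s: 7 × 4 = 28 m
11–14 s: 12 × 3 = 36 m
Net displacement = 79 m

79 m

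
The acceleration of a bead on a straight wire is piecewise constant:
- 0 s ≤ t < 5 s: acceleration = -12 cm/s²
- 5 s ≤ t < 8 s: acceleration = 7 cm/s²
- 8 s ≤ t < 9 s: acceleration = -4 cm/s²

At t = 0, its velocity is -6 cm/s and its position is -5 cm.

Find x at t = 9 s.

-398.5 cm

On each constant-a segment, Δv = aΔt and Δx = v₀Δt + ½aΔt²; chain segment to segment.
0–5 s: v starts -6 cm/s; Δx = -6·5 + ½·-12·5² = -180 cm; v ends -66 cm/s.
5–8 s: v starts -66 cm/s; Δx = -66·3 + ½·7·3² = -166.5 cm; v ends -45 cm/s.
8–9 s: v starts -45 cm/s; Δx = -45·1 + ½·-4·1² = -47 cm; v ends -49 cm/s.
x(9) = -5 + Σ Δx = -398.5 cm.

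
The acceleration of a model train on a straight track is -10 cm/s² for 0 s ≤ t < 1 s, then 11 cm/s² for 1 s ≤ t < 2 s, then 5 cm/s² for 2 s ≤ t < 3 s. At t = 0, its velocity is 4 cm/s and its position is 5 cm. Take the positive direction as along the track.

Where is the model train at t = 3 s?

11 cm

On each constant-a segment, Δv = aΔt and Δx = v₀Δt + ½aΔt²; chain segment to segment.
0–1 s: v starts 4 cm/s; Δx = 4·1 + ½·-10·1² = -1 cm; v ends -6 cm/s.
1–2 s: v starts -6 cm/s; Δx = -6·1 + ½·11·1² = -0.5 cm; v ends 5 cm/s.
2–3 s: v starts 5 cm/s; Δx = 5·1 + ½·5·1² = 7.5 cm; v ends 10 cm/s.
x(3) = 5 + Σ Δx = 11 cm.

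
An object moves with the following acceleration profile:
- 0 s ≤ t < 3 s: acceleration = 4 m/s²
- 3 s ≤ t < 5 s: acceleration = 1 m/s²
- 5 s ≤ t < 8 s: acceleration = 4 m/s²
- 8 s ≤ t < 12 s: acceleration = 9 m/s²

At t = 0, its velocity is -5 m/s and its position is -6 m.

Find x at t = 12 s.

On each constant-a segment, Δv = aΔt and Δx = v₀Δt + ½aΔt²; chain segment to segment.
0–3 s: v starts -5 m/s; Δx = -5·3 + ½·4·3² = 3 m; v ends 7 m/s.
3–5 s: v starts 7 m/s; Δx = 7·2 + ½·1·2² = 16 m; v ends 9 m/s.
5–8 s: v starts 9 m/s; Δx = 9·3 + ½·4·3² = 45 m; v ends 21 m/s.
8–12 s: v starts 21 m/s; Δx = 21·4 + ½·9·4² = 156 m; v ends 57 m/s.
x(12) = -6 + Σ Δx = 214 m.

214 m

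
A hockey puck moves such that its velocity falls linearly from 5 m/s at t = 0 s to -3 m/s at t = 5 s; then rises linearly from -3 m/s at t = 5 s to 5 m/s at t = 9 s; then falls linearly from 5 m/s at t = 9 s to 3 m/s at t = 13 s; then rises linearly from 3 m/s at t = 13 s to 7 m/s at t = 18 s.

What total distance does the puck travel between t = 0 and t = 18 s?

60.125 m

Total distance travelled is ∫|v| dt — sum the magnitudes of each area piece.
0–5 s: v = 0 at t = 3.125 s; triangle areas 7.8125 + 2.8125 = 10.625 m
5–9 s: v = 0 at t = 6.5 s; triangle areas 2.25 + 6.25 = 8.5 m
9–13 s: |½(5 + 3)(4)| = 16 m
13–18 s: |½(3 + 7)(5)| = 25 m
Total distance = 60.125 m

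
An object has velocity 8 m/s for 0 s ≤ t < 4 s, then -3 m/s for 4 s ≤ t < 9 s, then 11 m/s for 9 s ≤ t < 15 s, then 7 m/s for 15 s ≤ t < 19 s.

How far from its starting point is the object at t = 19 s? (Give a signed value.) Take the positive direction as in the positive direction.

Net displacement equals the area under the velocity-time graph (areas below the axis count negative).
0–4 s: 8 × 4 = 32 m
4–9 s: -3 × 5 = -15 m
9–15 s: 11 × 6 = 66 m
15–19 s: 7 × 4 = 28 m
Net displacement = 111 m

111 m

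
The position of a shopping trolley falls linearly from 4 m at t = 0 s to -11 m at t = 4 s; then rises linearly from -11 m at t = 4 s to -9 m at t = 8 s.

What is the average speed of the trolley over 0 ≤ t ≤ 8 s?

2.125 m/s

Average speed = (total path length)/(elapsed time); on a piecewise-linear x-t graph the path length is Σ|Δx|.
0–4 s: |Δx| = |-11 − 4| = 15 m
4–8 s: |Δx| = |-9 − -11| = 2 m
Total path = 17 m; average speed = 17/8 = 2.125 m/s.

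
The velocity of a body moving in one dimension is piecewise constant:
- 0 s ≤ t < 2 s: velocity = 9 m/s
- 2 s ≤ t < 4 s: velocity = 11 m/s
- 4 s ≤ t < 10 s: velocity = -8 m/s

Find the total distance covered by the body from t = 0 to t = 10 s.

88 m

Total distance travelled is ∫|v| dt — sum the magnitudes of each area piece.
0–2 s: |9| × 2 = 18 m
2–4 s: |11| × 2 = 22 m
4–10 s: |-8| × 6 = 48 m
Total distance = 88 m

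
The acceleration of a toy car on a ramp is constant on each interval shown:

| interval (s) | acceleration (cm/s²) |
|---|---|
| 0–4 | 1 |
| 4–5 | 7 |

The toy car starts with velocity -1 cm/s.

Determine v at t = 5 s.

Δv equals the area under the a-t graph; then v = v₀ + Δv.
0–4 s: 1 × 4 = 4 cm/s
4–5 s: 7 × 1 = 7 cm/s
Δv = 11 cm/s, so v(5) = -1 + (11) = 10 cm/s.

10 cm/s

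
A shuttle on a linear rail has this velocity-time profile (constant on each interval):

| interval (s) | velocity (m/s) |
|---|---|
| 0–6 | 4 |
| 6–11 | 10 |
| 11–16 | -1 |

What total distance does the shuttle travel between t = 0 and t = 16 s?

Distance (not displacement) is the total path length: add the absolute areas under v-t.
0–6 s: |4| × 6 = 24 m
6–11 s: |10| × 5 = 50 m
11–16 s: |-1| × 5 = 5 m
Total distance = 79 m

79 m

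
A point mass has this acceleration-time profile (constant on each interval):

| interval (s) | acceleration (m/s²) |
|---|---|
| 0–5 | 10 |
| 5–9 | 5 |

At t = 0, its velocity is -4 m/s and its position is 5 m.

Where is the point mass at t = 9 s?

334 m

On each constant-a segment, Δv = aΔt and Δx = v₀Δt + ½aΔt²; chain segment to segment.
0–5 s: v starts -4 m/s; Δx = -4·5 + ½·10·5² = 105 m; v ends 46 m/s.
5–9 s: v starts 46 m/s; Δx = 46·4 + ½·5·4² = 224 m; v ends 66 m/s.
x(9) = 5 + Σ Δx = 334 m.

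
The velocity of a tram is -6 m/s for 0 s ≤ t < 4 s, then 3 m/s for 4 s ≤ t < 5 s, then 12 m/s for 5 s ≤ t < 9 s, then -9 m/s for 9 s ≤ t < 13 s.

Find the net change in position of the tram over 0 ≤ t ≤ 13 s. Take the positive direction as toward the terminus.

Net displacement equals the area under the velocity-time graph (areas below the axis count negative).
0–4 s: -6 × 4 = -24 m
4–5 s: 3 × 1 = 3 m
5–9 s: 12 × 4 = 48 m
9–13 s: -9 × 4 = -36 m
Net displacement = -9 m

-9 m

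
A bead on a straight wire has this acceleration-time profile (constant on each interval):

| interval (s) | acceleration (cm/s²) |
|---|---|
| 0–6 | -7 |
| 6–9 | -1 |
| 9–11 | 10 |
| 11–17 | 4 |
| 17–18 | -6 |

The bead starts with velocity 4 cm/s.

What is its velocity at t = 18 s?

Δv equals the area under the a-t graph; then v = v₀ + Δv.
0–6 s: -7 × 6 = -42 cm/s
6–9 s: -1 × 3 = -3 cm/s
9–11 s: 10 × 2 = 20 cm/s
11–17 s: 4 × 6 = 24 cm/s
17–18 s: -6 × 1 = -6 cm/s
Δv = -7 cm/s, so v(18) = 4 + (-7) = -3 cm/s.

-3 cm/s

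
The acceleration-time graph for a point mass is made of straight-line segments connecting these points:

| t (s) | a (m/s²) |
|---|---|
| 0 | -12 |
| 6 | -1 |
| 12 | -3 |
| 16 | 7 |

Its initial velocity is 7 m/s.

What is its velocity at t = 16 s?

Δv equals the area under the a-t graph; then v = v₀ + Δv.
0–6 s: ½(-12 + -1)(6) = -39 m/s
6–12 s: ½(-1 + -3)(6) = -12 m/s
12–16 s: ½(-3 + 7)(4) = 8 m/s
Δv = -43 m/s, so v(16) = 7 + (-43) = -36 m/s.

-36 m/s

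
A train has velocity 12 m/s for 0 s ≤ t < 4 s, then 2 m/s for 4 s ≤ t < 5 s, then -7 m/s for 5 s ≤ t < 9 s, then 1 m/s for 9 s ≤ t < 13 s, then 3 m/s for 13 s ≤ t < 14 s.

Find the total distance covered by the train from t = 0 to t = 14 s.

85 m

Distance (not displacement) is the total path length: add the absolute areas under v-t.
0–4 s: |12| × 4 = 48 m
4–5 s: |2| × 1 = 2 m
5–9 s: |-7| × 4 = 28 m
9–13 s: |1| × 4 = 4 m
13–14 s: |3| × 1 = 3 m
Total distance = 85 m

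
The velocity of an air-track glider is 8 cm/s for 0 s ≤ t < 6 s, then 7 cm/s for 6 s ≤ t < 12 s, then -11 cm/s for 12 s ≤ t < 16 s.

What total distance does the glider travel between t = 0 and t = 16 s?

Distance (not displacement) is the total path length: add the absolute areas under v-t.
0–6 s: |8| × 6 = 48 cm
6–12 s: |7| × 6 = 42 cm
12–16 s: |-11| × 4 = 44 cm
Total distance = 134 cm

134 cm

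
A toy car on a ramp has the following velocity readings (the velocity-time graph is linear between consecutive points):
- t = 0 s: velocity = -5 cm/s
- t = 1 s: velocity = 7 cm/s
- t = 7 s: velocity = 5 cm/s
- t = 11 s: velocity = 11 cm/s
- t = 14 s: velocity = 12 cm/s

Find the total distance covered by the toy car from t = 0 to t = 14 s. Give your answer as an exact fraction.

1267/12 cm

Distance (not displacement) is the total path length: add the absolute areas under v-t.
0–1 s: v = 0 at t = 5/12 s; triangle areas 25/24 + 49/24 = 37/12 cm
1–7 s: |½(7 + 5)(6)| = 36 cm
7–11 s: |½(5 + 11)(4)| = 32 cm
11–14 s: |½(11 + 12)(3)| = 34.5 cm
Total distance = 1267/12 cm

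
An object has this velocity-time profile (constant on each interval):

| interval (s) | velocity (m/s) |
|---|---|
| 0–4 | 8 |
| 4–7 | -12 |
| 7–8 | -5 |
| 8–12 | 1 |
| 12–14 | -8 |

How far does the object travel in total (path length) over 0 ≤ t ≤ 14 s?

93 m

Total distance travelled is ∫|v| dt — sum the magnitudes of each area piece.
0–4 s: |8| × 4 = 32 m
4–7 s: |-12| × 3 = 36 m
7–8 s: |-5| × 1 = 5 m
8–12 s: |1| × 4 = 4 m
12–14 s: |-8| × 2 = 16 m
Total distance = 93 m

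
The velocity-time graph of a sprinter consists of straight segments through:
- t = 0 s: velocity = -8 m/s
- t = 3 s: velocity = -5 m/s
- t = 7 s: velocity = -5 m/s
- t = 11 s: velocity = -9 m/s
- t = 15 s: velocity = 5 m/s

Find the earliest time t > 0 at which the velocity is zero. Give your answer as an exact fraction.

t = 95/7 s

v changes sign on 11–15 s (from -9 to 5); the graph is linear there, so v = 0 at t = 11 + (9)·(15 − 11)/(5 − -9) = 95/7 s.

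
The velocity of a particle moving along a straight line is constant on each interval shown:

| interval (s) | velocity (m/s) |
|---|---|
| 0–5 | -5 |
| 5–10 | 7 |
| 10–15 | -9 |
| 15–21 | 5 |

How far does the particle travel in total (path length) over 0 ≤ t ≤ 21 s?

135 m

Distance (not displacement) is the total path length: add the absolute areas under v-t.
0–5 s: |-5| × 5 = 25 m
5–10 s: |7| × 5 = 35 m
10–15 s: |-9| × 5 = 45 m
15–21 s: |5| × 6 = 30 m
Total distance = 135 m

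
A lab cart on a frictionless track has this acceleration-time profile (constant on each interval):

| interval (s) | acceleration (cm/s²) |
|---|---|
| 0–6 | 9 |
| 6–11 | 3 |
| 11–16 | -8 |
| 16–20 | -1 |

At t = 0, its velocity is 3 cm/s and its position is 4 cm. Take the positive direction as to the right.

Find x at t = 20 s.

886.5 cm

On each constant-a segment, Δv = aΔt and Δx = v₀Δt + ½aΔt²; chain segment to segment.
0–6 s: v starts 3 cm/s; Δx = 3·6 + ½·9·6² = 180 cm; v ends 57 cm/s.
6–11 s: v starts 57 cm/s; Δx = 57·5 + ½·3·5² = 322.5 cm; v ends 72 cm/s.
11–16 s: v starts 72 cm/s; Δx = 72·5 + ½·-8·5² = 260 cm; v ends 32 cm/s.
16–20 s: v starts 32 cm/s; Δx = 32·4 + ½·-1·4² = 120 cm; v ends 28 cm/s.
x(20) = 4 + Σ Δx = 886.5 cm.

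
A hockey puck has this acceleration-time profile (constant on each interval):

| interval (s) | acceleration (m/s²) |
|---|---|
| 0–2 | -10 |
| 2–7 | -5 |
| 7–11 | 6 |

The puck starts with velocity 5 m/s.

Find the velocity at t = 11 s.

Δv equals the area under the a-t graph; then v = v₀ + Δv.
0–2 s: -10 × 2 = -20 m/s
2–7 s: -5 × 5 = -25 m/s
7–11 s: 6 × 4 = 24 m/s
Δv = -21 m/s, so v(11) = 5 + (-21) = -16 m/s.

-16 m/s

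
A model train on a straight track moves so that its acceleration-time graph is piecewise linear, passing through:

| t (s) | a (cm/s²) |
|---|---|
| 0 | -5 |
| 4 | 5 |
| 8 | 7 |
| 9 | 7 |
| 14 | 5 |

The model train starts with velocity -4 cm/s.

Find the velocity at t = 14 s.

57 cm/s

Δv equals the area under the a-t graph; then v = v₀ + Δv.
0–4 s: ½(-5 + 5)(4) = 0 cm/s
4–8 s: ½(5 + 7)(4) = 24 cm/s
8–9 s: 7 × 1 = 7 cm/s
9–14 s: ½(7 + 5)(5) = 30 cm/s
Δv = 61 cm/s, so v(14) = -4 + (61) = 57 cm/s.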